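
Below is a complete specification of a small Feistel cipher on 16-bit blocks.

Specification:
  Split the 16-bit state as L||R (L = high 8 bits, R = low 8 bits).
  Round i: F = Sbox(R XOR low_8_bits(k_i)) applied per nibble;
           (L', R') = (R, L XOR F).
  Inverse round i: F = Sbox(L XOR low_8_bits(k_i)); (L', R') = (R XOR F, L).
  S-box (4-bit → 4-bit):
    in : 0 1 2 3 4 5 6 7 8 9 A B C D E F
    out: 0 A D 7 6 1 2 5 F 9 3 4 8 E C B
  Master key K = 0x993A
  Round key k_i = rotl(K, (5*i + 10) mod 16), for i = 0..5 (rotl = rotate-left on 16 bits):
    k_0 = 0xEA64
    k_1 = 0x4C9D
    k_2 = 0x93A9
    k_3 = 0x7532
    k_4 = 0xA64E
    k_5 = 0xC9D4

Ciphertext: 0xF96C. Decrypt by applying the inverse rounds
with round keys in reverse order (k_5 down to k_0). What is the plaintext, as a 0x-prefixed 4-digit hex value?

s_0 = ciphertext = 0xF96C
s_1 = InvRound(s_0, k_5) = 0xB2F9
s_2 = InvRound(s_1, k_4) = 0x41B2
s_3 = InvRound(s_2, k_3) = 0xE541
s_4 = InvRound(s_3, k_2) = 0x29E5
s_5 = InvRound(s_4, k_1) = 0xA329
s_6 = InvRound(s_5, k_0) = 0xACA3

0xACA3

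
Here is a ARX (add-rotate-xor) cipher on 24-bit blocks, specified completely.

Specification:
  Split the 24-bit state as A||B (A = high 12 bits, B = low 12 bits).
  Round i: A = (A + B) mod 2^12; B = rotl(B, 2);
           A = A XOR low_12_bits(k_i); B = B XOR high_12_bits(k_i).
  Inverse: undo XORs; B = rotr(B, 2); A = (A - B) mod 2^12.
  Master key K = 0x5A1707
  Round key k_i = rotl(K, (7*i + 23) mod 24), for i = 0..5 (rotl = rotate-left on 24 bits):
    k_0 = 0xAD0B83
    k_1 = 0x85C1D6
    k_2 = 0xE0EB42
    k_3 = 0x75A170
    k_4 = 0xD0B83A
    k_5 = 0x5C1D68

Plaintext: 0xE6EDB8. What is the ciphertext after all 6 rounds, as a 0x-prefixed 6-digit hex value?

s_0 = plaintext = 0xE6EDB8
s_1 = Round(s_0, k_0) = 0x7A5C33
s_2 = Round(s_1, k_1) = 0x20E893
s_3 = Round(s_2, k_2) = 0x1E3C40
s_4 = Round(s_3, k_3) = 0xF53659
s_5 = Round(s_4, k_4) = 0xD9646E
s_6 = Round(s_5, k_5) = 0xF6C478

0xF6C478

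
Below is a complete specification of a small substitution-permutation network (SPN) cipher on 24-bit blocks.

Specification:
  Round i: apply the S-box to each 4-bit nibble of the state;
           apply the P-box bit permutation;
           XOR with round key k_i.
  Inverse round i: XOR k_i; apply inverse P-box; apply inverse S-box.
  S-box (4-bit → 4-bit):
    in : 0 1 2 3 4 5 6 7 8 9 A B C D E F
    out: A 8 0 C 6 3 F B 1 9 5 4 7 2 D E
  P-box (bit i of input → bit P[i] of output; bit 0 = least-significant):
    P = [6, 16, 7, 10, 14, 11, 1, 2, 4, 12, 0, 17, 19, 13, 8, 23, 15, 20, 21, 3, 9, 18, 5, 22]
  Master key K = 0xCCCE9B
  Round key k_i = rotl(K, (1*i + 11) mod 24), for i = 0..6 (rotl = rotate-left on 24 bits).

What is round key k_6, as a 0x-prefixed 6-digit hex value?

0x37999D

K = 0xCCCE9B
k_0 = rotl(K, (1*0+11) mod 24) = rotl(K, 11) = 0x74DE66
k_1 = rotl(K, (1*1+11) mod 24) = rotl(K, 12) = 0xE9BCCC
k_2 = rotl(K, (1*2+11) mod 24) = rotl(K, 13) = 0xD37999
k_3 = rotl(K, (1*3+11) mod 24) = rotl(K, 14) = 0xA6F333
k_4 = rotl(K, (1*4+11) mod 24) = rotl(K, 15) = 0x4DE667
k_5 = rotl(K, (1*5+11) mod 24) = rotl(K, 16) = 0x9BCCCE
k_6 = rotl(K, (1*6+11) mod 24) = rotl(K, 17) = 0x37999D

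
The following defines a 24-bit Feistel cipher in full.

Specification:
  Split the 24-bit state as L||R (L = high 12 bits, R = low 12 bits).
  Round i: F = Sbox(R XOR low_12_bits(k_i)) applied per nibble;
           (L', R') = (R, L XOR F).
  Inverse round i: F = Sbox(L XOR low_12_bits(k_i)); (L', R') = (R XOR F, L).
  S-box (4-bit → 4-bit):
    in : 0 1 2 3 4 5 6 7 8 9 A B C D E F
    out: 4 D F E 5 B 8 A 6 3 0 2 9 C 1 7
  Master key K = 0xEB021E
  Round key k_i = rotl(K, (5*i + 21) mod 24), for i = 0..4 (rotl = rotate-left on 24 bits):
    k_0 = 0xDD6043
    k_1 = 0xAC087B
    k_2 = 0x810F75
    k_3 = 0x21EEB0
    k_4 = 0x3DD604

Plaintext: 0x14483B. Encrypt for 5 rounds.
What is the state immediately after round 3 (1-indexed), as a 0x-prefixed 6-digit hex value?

s_0 = plaintext = 0x14483B
s_1 = Round(s_0, k_0) = 0x83B7E2
s_2 = Round(s_1, k_1) = 0x7E2F08
s_3 = Round(s_2, k_2) = 0xF0834E
s_4 = Round(s_3, k_3) = 0x34E379
s_5 = Round(s_4, k_4) = 0x3798E2

0xF0834E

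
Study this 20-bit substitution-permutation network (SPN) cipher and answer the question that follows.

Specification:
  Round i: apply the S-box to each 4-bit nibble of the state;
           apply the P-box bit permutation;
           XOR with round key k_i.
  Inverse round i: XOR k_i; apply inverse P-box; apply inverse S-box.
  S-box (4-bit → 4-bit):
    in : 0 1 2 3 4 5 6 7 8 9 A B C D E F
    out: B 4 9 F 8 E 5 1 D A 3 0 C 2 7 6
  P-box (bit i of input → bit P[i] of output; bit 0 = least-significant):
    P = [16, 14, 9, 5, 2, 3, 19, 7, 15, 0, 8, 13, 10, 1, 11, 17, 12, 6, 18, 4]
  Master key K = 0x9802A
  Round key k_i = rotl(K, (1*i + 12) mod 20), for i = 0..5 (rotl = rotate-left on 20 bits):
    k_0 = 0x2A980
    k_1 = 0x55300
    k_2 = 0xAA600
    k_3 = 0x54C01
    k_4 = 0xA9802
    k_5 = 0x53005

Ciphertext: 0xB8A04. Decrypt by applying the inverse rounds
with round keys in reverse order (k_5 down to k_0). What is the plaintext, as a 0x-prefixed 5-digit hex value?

0xD35B2

s_0 = ciphertext = 0xB8A04
s_1 = InvRound(s_0, k_5) = 0x6C011
s_2 = InvRound(s_1, k_4) = 0x8FD1D
s_3 = InvRound(s_2, k_3) = 0x8B8E7
s_4 = InvRound(s_3, k_2) = 0xA3D2C
s_5 = InvRound(s_4, k_1) = 0x184E3
s_6 = InvRound(s_5, k_0) = 0xD35B2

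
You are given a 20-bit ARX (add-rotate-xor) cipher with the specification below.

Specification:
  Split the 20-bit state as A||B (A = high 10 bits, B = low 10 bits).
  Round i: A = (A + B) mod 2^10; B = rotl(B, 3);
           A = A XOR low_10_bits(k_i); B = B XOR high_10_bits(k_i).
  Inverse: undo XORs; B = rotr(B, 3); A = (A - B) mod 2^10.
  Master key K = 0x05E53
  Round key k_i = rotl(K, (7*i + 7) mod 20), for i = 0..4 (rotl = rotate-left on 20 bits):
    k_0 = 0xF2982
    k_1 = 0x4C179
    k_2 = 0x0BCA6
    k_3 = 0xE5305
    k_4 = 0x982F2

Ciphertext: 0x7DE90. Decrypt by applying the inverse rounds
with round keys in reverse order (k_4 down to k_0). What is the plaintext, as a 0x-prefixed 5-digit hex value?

0x73CC1

s_0 = ciphertext = 0x7DE90
s_1 = InvRound(s_0, k_4) = 0xB9C1E
s_2 = InvRound(s_1, k_3) = 0x1C571
s_3 = InvRound(s_2, k_2) = 0x6B32B
s_4 = InvRound(s_3, k_1) = 0xC49C3
s_5 = InvRound(s_4, k_0) = 0x73CC1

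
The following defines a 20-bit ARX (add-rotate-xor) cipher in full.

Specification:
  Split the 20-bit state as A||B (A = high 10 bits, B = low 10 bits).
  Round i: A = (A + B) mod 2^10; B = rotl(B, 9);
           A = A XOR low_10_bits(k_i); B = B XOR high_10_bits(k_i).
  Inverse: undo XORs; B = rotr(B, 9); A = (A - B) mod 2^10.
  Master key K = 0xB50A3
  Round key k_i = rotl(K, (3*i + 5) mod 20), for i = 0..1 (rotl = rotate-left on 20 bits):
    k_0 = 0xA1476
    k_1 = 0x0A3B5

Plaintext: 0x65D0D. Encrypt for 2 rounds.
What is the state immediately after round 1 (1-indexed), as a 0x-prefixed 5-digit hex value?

s_0 = plaintext = 0x65D0D
s_1 = Round(s_0, k_0) = 0xB4803
s_2 = Round(s_1, k_1) = 0x58229

0xB4803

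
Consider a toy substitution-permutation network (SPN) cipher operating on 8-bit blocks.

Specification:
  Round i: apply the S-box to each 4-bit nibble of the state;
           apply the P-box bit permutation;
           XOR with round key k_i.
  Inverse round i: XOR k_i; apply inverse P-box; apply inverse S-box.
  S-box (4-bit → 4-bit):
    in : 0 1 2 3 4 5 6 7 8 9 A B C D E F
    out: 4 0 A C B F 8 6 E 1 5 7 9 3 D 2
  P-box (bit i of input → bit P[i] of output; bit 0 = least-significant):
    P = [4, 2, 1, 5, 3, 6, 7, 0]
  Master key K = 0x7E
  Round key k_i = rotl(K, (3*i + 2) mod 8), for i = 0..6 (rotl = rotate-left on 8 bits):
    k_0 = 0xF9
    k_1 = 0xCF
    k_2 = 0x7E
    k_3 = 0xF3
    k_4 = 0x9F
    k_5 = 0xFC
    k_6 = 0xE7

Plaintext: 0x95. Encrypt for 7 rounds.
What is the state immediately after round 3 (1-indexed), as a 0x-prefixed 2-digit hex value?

0x75

s_0 = plaintext = 0x95
s_1 = Round(s_0, k_0) = 0xC7
s_2 = Round(s_1, k_1) = 0xC0
s_3 = Round(s_2, k_2) = 0x75
s_4 = Round(s_3, k_3) = 0x05
s_5 = Round(s_4, k_4) = 0x29
s_6 = Round(s_5, k_5) = 0xAD
s_7 = Round(s_6, k_6) = 0x7B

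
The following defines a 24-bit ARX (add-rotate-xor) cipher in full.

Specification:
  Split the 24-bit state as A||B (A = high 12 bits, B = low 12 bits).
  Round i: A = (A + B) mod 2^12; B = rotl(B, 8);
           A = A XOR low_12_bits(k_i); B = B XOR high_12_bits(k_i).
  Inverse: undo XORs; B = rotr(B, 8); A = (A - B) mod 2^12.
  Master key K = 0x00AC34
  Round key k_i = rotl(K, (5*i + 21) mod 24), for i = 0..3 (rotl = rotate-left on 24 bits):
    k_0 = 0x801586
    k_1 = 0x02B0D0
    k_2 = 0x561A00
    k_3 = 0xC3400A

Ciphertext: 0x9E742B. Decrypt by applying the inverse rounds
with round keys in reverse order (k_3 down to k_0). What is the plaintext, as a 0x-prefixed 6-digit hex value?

0xDBBF83

s_0 = ciphertext = 0x9E742B
s_1 = InvRound(s_0, k_3) = 0x7F51F8
s_2 = InvRound(s_1, k_2) = 0x461994
s_3 = InvRound(s_2, k_1) = 0x8B8BF9
s_4 = InvRound(s_3, k_0) = 0xDBBF83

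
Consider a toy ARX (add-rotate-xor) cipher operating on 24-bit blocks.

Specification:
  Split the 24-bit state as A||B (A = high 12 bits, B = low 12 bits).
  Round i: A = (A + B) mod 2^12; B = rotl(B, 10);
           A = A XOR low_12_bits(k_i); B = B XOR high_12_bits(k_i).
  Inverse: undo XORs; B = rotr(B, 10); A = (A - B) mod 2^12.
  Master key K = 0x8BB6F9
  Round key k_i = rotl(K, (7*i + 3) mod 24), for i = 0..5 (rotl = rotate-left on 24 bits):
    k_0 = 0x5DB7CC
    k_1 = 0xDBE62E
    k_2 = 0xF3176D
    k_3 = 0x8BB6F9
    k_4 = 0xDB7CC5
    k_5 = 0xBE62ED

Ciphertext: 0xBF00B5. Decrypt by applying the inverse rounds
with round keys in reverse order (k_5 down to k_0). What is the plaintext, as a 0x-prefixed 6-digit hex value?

0x6F0F49

s_0 = ciphertext = 0xBF00B5
s_1 = InvRound(s_0, k_5) = 0xBCFD4E
s_2 = InvRound(s_1, k_4) = 0x3263E4
s_3 = InvRound(s_2, k_3) = 0x861D7E
s_4 = InvRound(s_3, k_2) = 0x5D093C
s_5 = InvRound(s_4, k_1) = 0x1F5209
s_6 = InvRound(s_5, k_0) = 0x6F0F49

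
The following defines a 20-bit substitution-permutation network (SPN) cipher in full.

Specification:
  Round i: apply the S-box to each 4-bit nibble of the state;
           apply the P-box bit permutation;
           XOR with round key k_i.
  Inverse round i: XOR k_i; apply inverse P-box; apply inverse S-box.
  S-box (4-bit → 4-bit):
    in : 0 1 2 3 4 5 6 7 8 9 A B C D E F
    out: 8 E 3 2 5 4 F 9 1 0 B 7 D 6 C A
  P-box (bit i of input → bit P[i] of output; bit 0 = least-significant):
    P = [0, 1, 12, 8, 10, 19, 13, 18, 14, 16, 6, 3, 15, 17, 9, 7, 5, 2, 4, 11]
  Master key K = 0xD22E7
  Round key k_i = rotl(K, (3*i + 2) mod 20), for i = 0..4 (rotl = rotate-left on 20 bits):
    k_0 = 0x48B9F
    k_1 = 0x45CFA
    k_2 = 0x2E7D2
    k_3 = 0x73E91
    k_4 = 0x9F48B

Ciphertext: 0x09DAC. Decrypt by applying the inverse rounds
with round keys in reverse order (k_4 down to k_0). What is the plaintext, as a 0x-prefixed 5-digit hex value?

s_0 = ciphertext = 0x09DAC
s_1 = InvRound(s_0, k_4) = 0xA92DA
s_2 = InvRound(s_1, k_3) = 0x08162
s_3 = InvRound(s_2, k_2) = 0x41849
s_4 = InvRound(s_3, k_1) = 0x40882
s_5 = InvRound(s_4, k_0) = 0xD4097

0xD4097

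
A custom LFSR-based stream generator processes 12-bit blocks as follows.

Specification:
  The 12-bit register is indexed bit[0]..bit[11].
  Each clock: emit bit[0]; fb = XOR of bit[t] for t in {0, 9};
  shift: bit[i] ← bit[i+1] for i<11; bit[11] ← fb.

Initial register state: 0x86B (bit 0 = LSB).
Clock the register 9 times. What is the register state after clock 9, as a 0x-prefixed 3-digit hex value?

reg_0 = 0x86B
clock 1: out=1, reg = 0xC35
clock 2: out=1, reg = 0xE1A
clock 3: out=0, reg = 0xF0D
clock 4: out=1, reg = 0x786
clock 5: out=0, reg = 0xBC3
clock 6: out=1, reg = 0x5E1
clock 7: out=1, reg = 0xAF0
clock 8: out=0, reg = 0xD78
clock 9: out=0, reg = 0x6BC

0x6BC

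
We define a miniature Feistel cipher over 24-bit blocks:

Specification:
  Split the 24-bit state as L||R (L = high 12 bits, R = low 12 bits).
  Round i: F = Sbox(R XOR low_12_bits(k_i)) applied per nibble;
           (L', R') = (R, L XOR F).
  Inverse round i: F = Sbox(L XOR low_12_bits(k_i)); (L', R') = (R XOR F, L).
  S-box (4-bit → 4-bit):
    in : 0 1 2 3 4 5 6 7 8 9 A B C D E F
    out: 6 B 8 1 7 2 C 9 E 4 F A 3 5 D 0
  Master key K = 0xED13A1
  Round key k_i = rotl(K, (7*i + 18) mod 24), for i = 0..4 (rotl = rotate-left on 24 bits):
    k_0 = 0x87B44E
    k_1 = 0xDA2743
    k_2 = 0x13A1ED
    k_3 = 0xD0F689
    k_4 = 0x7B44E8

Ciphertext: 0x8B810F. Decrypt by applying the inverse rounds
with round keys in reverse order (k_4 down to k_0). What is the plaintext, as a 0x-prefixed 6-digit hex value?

0xDA7104

s_0 = ciphertext = 0x8B810F
s_1 = InvRound(s_0, k_4) = 0x2298B8
s_2 = InvRound(s_1, k_3) = 0xF4E229
s_3 = InvRound(s_2, k_2) = 0xFD8F4E
s_4 = InvRound(s_3, k_1) = 0x104FD8
s_5 = InvRound(s_4, k_0) = 0xDA7104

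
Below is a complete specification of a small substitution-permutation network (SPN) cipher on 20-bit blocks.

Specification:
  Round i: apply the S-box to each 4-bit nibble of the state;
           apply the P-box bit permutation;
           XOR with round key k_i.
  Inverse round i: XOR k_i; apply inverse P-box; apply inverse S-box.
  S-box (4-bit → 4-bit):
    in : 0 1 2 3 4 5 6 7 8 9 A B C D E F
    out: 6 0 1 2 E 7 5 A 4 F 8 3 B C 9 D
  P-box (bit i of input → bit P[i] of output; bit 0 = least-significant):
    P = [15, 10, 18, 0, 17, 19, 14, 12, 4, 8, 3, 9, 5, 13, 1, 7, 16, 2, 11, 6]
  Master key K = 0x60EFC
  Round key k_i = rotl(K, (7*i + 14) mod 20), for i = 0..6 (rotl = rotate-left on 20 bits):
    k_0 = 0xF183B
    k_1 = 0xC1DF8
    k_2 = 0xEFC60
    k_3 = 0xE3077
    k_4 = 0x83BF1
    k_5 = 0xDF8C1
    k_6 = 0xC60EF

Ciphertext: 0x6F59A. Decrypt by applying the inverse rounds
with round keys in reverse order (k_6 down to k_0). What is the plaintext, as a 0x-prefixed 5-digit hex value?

s_0 = ciphertext = 0x6F59A
s_1 = InvRound(s_0, k_6) = 0x72BCC
s_2 = InvRound(s_1, k_5) = 0x3149E
s_3 = InvRound(s_2, k_4) = 0x954B7
s_4 = InvRound(s_3, k_3) = 0xE7160
s_5 = InvRound(s_4, k_2) = 0x8131B
s_6 = InvRound(s_5, k_1) = 0xDFA14
s_7 = InvRound(s_6, k_0) = 0x35D6E

0x35D6E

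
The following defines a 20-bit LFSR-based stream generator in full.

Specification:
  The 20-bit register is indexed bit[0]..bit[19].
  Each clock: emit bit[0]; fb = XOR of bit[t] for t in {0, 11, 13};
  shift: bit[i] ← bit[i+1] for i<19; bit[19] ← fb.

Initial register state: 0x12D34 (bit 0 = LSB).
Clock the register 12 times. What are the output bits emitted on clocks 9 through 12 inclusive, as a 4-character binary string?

1011

reg_0 = 0x12D34
clock 1: out=0, reg = 0x0969A
clock 2: out=0, reg = 0x04B4D
clock 3: out=1, reg = 0x025A6
clock 4: out=0, reg = 0x812D3
clock 5: out=1, reg = 0xC0969
clock 6: out=1, reg = 0x604B4
clock 7: out=0, reg = 0x3025A
clock 8: out=0, reg = 0x1812D
clock 9: out=1, reg = 0x8C096
clock 10: out=0, reg = 0x4604B
clock 11: out=1, reg = 0x23025
clock 12: out=1, reg = 0x11812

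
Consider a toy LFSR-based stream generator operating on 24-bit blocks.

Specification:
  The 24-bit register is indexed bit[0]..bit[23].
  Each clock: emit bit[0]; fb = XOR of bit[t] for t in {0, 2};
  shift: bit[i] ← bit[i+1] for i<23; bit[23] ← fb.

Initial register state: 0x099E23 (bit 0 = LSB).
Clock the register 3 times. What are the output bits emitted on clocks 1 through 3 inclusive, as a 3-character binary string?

reg_0 = 0x099E23
clock 1: out=1, reg = 0x84CF11
clock 2: out=1, reg = 0xC26788
clock 3: out=0, reg = 0x6133C4

110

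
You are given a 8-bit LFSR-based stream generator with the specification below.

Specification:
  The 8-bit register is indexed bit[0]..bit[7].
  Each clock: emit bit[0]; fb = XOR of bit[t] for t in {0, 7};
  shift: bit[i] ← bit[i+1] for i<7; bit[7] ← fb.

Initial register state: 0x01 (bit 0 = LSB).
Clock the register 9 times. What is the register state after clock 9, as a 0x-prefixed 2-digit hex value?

reg_0 = 0x01
clock 1: out=1, reg = 0x80
clock 2: out=0, reg = 0xC0
clock 3: out=0, reg = 0xE0
clock 4: out=0, reg = 0xF0
clock 5: out=0, reg = 0xF8
clock 6: out=0, reg = 0xFC
clock 7: out=0, reg = 0xFE
clock 8: out=0, reg = 0xFF
clock 9: out=1, reg = 0x7F

0x7F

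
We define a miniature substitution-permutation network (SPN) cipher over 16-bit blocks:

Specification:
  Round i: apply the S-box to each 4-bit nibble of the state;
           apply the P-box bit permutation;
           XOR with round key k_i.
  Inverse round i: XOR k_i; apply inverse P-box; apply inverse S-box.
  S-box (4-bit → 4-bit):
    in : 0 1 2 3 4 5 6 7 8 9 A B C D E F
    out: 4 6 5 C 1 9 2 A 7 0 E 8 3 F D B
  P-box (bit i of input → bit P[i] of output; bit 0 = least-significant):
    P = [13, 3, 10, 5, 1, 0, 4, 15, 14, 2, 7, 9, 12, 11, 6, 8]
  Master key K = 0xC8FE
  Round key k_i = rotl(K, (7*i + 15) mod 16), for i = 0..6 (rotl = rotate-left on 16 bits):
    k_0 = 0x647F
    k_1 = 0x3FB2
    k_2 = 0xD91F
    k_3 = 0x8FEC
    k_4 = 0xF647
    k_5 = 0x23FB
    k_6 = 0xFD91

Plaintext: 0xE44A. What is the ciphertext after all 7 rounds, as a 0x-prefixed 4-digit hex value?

0x62A8

s_0 = plaintext = 0xE44A
s_1 = Round(s_0, k_0) = 0x3115
s_2 = Round(s_1, k_1) = 0x1E47
s_3 = Round(s_2, k_2) = 0x93F5
s_4 = Round(s_3, k_3) = 0x2D4F
s_5 = Round(s_4, k_4) = 0x84A9
s_6 = Round(s_5, k_5) = 0xFBAA
s_7 = Round(s_6, k_6) = 0x62A8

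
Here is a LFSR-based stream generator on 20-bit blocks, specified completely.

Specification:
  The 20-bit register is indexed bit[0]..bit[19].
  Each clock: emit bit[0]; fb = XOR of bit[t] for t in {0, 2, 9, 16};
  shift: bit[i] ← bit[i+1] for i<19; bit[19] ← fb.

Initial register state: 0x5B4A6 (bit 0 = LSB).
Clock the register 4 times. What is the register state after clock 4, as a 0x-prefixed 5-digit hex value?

0x05B4A

reg_0 = 0x5B4A6
clock 1: out=0, reg = 0x2DA53
clock 2: out=1, reg = 0x16D29
clock 3: out=1, reg = 0x0B694
clock 4: out=0, reg = 0x05B4A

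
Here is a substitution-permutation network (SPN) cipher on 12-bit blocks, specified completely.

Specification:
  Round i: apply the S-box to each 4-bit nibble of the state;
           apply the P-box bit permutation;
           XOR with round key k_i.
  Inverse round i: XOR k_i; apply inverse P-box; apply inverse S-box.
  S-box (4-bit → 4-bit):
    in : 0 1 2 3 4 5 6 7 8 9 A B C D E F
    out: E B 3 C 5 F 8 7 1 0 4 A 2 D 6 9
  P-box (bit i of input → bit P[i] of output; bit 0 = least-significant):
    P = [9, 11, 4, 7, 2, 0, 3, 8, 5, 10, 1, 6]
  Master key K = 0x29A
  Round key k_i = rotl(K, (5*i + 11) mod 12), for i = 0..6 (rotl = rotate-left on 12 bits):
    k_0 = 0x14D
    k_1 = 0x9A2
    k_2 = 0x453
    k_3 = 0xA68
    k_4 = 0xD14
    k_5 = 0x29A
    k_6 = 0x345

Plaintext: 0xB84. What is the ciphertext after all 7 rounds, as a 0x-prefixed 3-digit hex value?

0x3A8

s_0 = plaintext = 0xB84
s_1 = Round(s_0, k_0) = 0x719
s_2 = Round(s_1, k_1) = 0xC85
s_3 = Round(s_2, k_2) = 0xAC7
s_4 = Round(s_3, k_3) = 0x07B
s_5 = Round(s_4, k_4) = 0x1DB
s_6 = Round(s_5, k_5) = 0xF76
s_7 = Round(s_6, k_6) = 0x3A8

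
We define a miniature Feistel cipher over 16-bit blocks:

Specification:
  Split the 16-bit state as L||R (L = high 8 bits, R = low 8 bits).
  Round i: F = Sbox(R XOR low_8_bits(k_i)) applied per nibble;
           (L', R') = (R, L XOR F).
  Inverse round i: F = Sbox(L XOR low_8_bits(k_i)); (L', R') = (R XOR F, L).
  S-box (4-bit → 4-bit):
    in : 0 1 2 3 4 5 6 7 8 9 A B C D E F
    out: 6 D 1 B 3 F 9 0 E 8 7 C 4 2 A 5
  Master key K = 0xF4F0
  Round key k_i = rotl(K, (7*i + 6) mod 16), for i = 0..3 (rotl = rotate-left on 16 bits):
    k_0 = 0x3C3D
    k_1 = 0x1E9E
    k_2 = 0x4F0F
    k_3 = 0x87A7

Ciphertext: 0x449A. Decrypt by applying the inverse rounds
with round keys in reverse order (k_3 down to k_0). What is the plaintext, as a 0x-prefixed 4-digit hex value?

s_0 = ciphertext = 0x449A
s_1 = InvRound(s_0, k_3) = 0x3144
s_2 = InvRound(s_1, k_2) = 0xFE31
s_3 = InvRound(s_2, k_1) = 0xA7FE
s_4 = InvRound(s_3, k_0) = 0x79A7

0x79A7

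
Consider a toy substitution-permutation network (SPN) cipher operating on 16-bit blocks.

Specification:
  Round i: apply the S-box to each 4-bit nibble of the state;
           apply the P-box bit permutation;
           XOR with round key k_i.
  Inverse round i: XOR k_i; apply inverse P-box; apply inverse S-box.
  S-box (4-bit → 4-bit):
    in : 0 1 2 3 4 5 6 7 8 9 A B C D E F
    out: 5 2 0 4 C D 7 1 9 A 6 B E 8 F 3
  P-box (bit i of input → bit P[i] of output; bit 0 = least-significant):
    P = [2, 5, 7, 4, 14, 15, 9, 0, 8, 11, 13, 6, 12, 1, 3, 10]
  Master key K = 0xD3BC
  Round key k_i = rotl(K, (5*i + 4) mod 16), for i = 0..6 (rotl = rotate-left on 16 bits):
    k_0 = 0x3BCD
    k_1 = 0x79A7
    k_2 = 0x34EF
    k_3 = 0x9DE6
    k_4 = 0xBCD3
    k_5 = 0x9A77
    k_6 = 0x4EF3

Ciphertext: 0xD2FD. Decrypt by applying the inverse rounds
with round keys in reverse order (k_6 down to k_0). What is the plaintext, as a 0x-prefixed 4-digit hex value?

0x468D

s_0 = ciphertext = 0xD2FD
s_1 = InvRound(s_0, k_6) = 0xE117
s_2 = InvRound(s_1, k_5) = 0x7E01
s_3 = InvRound(s_2, k_4) = 0x1D64
s_4 = InvRound(s_3, k_3) = 0x1213
s_5 = InvRound(s_4, k_2) = 0x443E
s_6 = InvRound(s_5, k_1) = 0x56D4
s_7 = InvRound(s_6, k_0) = 0x468D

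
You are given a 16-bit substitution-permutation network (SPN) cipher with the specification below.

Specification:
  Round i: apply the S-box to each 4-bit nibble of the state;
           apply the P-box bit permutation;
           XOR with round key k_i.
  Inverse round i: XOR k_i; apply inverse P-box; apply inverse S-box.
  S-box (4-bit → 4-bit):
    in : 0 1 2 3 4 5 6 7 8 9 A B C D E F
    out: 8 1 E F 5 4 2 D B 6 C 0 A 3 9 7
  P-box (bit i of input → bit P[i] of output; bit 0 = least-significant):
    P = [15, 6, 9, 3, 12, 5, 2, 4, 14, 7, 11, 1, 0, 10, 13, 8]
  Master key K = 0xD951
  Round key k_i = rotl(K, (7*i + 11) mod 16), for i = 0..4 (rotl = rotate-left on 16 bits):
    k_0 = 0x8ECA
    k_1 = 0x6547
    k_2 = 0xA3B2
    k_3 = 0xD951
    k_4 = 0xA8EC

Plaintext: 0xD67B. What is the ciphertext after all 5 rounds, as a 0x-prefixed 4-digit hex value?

0x5C9F

s_0 = plaintext = 0xD67B
s_1 = Round(s_0, k_0) = 0x9A5F
s_2 = Round(s_1, k_1) = 0xCB01
s_3 = Round(s_2, k_2) = 0x26A2
s_4 = Round(s_3, k_3) = 0xFE8D
s_5 = Round(s_4, k_4) = 0x5C9F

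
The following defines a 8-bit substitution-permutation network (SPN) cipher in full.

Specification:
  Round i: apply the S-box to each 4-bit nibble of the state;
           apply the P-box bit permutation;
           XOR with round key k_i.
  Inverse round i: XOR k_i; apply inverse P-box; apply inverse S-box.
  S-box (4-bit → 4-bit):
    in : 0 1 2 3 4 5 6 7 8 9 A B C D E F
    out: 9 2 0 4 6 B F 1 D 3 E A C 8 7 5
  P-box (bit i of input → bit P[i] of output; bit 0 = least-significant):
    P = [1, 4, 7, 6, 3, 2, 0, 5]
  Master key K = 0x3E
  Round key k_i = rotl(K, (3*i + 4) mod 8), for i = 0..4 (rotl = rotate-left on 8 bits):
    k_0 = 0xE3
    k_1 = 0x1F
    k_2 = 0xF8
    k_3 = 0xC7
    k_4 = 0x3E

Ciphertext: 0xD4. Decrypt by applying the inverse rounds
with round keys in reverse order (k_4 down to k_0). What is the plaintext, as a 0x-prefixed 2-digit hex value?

s_0 = ciphertext = 0xD4
s_1 = InvRound(s_0, k_4) = 0x08
s_2 = InvRound(s_1, k_3) = 0xE8
s_3 = InvRound(s_2, k_2) = 0x21
s_4 = InvRound(s_3, k_1) = 0x59
s_5 = InvRound(s_4, k_0) = 0x0E

0x0E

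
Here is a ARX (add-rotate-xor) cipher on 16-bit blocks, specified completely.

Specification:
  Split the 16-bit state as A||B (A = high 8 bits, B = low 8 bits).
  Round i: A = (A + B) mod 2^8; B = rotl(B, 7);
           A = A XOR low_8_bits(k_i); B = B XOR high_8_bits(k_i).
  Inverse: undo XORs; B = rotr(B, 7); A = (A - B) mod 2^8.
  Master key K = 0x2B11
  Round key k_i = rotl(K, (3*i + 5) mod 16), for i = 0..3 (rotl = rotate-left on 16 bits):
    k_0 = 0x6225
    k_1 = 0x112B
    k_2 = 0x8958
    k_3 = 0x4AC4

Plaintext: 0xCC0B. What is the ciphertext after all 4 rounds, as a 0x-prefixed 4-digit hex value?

0x4036

s_0 = plaintext = 0xCC0B
s_1 = Round(s_0, k_0) = 0xF2E7
s_2 = Round(s_1, k_1) = 0xF2E2
s_3 = Round(s_2, k_2) = 0x8CF8
s_4 = Round(s_3, k_3) = 0x4036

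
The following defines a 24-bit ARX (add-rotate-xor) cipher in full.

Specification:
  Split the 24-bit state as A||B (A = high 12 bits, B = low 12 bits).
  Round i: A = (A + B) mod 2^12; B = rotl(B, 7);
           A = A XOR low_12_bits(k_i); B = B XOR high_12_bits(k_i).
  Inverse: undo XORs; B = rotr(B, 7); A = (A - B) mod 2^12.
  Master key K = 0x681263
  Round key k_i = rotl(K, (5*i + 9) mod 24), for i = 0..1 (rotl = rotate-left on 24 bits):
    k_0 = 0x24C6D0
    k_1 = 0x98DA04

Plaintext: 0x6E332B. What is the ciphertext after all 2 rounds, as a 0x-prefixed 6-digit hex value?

0xEB7333

s_0 = plaintext = 0x6E332B
s_1 = Round(s_0, k_0) = 0xCDE7D5
s_2 = Round(s_1, k_1) = 0xEB7333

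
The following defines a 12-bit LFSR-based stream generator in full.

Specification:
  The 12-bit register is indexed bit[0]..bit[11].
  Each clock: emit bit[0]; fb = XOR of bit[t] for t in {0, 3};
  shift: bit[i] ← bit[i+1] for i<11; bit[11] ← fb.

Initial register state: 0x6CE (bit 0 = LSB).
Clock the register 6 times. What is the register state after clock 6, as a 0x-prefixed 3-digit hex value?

0x5DB

reg_0 = 0x6CE
clock 1: out=0, reg = 0xB67
clock 2: out=1, reg = 0xDB3
clock 3: out=1, reg = 0xED9
clock 4: out=1, reg = 0x76C
clock 5: out=0, reg = 0xBB6
clock 6: out=0, reg = 0x5DB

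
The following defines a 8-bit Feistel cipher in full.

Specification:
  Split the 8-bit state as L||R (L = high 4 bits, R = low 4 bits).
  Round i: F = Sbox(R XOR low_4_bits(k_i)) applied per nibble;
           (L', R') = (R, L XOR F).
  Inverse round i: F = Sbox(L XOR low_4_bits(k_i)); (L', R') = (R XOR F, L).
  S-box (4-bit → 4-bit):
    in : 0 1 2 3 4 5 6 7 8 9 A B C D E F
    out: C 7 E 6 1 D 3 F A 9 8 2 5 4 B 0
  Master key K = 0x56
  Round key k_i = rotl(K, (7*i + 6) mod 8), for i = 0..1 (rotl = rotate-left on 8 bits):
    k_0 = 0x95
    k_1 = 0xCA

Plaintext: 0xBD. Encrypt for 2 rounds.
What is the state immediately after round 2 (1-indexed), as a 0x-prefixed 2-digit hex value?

0x1F

s_0 = plaintext = 0xBD
s_1 = Round(s_0, k_0) = 0xD1
s_2 = Round(s_1, k_1) = 0x1F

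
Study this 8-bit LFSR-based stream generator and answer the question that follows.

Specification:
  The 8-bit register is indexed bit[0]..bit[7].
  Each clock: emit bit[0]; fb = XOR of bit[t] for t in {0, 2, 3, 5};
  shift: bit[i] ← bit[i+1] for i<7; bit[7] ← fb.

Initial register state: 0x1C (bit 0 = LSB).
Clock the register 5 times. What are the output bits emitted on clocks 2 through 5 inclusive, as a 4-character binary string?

0111

reg_0 = 0x1C
clock 1: out=0, reg = 0x0E
clock 2: out=0, reg = 0x07
clock 3: out=1, reg = 0x03
clock 4: out=1, reg = 0x81
clock 5: out=1, reg = 0xC0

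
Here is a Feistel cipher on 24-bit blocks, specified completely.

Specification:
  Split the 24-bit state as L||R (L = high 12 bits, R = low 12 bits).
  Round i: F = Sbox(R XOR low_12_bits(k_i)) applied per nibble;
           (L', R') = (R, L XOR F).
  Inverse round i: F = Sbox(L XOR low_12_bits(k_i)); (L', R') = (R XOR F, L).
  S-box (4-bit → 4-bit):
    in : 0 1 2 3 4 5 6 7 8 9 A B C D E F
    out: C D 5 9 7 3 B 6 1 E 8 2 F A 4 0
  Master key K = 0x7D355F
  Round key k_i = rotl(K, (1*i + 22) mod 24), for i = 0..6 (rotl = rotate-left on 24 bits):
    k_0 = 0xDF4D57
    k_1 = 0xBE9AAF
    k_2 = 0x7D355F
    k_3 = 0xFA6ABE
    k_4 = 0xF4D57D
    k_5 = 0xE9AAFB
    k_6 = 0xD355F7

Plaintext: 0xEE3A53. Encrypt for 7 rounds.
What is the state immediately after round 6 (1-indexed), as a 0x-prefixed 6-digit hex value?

s_0 = plaintext = 0xEE3A53
s_1 = Round(s_0, k_0) = 0xA53824
s_2 = Round(s_1, k_1) = 0x824F41
s_3 = Round(s_2, k_2) = 0xF410F0
s_4 = Round(s_3, k_3) = 0x0F0735
s_5 = Round(s_4, k_4) = 0x735581
s_6 = Round(s_5, k_5) = 0x58175D
s_7 = Round(s_6, k_6) = 0x75D009

0x58175D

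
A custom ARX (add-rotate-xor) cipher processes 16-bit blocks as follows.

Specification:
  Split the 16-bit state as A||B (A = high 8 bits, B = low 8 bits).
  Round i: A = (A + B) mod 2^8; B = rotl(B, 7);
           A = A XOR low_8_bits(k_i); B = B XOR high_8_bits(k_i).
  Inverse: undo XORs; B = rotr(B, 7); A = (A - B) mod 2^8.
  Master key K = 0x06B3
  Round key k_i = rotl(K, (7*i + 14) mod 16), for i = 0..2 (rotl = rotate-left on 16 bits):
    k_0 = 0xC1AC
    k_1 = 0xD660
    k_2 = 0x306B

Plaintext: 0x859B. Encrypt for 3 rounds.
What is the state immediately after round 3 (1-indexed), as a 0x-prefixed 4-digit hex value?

s_0 = plaintext = 0x859B
s_1 = Round(s_0, k_0) = 0x8C0C
s_2 = Round(s_1, k_1) = 0xF8D0
s_3 = Round(s_2, k_2) = 0xA358

0xA358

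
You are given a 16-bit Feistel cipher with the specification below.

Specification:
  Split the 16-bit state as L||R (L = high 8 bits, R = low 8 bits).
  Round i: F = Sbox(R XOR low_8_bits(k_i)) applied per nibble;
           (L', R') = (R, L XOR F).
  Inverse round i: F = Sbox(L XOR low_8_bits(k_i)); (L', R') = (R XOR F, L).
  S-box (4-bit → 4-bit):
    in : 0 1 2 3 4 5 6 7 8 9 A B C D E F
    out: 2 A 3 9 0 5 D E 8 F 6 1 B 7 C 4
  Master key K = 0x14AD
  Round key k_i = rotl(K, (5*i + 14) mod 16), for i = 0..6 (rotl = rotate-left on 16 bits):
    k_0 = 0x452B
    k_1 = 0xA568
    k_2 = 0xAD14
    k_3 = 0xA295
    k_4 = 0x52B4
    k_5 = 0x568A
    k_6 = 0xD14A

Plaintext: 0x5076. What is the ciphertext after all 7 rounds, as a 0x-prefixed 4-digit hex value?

0xFFFC

s_0 = plaintext = 0x5076
s_1 = Round(s_0, k_0) = 0x7607
s_2 = Round(s_1, k_1) = 0x07A2
s_3 = Round(s_2, k_2) = 0xA21A
s_4 = Round(s_3, k_3) = 0x1A26
s_5 = Round(s_4, k_4) = 0x26E9
s_6 = Round(s_5, k_5) = 0xE9FF
s_7 = Round(s_6, k_6) = 0xFFFC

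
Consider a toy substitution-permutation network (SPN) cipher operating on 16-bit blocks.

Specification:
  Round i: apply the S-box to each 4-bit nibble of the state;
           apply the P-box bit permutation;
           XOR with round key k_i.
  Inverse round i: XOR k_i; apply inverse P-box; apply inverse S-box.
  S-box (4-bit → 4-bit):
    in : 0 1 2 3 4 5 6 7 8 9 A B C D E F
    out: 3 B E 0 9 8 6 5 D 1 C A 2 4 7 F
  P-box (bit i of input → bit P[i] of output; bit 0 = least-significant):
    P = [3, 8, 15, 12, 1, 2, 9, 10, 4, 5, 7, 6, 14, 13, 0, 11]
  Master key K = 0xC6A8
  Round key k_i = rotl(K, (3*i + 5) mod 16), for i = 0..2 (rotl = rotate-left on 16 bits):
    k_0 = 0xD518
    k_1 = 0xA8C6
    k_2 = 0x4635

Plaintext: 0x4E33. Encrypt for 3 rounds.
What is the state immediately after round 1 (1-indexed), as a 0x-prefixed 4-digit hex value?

0x9DA8

s_0 = plaintext = 0x4E33
s_1 = Round(s_0, k_0) = 0x9DA8
s_2 = Round(s_1, k_1) = 0x7E4E
s_3 = Round(s_2, k_2) = 0x838E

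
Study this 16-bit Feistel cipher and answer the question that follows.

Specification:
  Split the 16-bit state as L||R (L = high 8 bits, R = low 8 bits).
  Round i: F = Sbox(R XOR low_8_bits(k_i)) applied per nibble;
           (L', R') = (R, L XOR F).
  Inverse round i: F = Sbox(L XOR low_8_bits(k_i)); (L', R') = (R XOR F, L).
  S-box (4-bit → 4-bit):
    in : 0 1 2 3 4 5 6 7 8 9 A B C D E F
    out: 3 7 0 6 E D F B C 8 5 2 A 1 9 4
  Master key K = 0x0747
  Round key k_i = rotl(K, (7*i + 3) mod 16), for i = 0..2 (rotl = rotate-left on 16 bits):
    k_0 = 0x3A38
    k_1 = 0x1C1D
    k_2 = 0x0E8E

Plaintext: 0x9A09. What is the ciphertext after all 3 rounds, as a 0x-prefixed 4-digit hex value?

s_0 = plaintext = 0x9A09
s_1 = Round(s_0, k_0) = 0x09FD
s_2 = Round(s_1, k_1) = 0xFD9A
s_3 = Round(s_2, k_2) = 0x9A83

0x9A83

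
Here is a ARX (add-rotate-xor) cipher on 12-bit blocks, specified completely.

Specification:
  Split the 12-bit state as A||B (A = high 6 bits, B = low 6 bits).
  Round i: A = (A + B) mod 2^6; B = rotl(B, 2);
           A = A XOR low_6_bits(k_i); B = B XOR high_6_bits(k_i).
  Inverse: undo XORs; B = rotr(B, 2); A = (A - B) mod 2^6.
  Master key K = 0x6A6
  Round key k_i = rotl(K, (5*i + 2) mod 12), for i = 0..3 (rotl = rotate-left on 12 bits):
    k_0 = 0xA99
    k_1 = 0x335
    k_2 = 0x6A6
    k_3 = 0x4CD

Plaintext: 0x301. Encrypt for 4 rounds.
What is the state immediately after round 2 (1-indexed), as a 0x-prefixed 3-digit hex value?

s_0 = plaintext = 0x301
s_1 = Round(s_0, k_0) = 0x52E
s_2 = Round(s_1, k_1) = 0xDF6
s_3 = Round(s_2, k_2) = 0x2C1
s_4 = Round(s_3, k_3) = 0x057

0xDF6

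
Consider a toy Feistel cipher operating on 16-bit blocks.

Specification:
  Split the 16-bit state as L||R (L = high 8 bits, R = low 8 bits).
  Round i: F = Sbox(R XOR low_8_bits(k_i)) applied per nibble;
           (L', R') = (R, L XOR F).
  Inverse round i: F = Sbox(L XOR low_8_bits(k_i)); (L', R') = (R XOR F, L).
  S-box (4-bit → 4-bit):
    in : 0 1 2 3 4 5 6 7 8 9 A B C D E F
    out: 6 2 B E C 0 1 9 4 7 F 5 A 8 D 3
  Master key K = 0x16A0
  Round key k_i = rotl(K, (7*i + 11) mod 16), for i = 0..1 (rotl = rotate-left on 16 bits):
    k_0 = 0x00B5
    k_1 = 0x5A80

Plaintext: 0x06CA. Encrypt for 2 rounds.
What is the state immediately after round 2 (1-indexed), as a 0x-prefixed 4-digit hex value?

s_0 = plaintext = 0x06CA
s_1 = Round(s_0, k_0) = 0xCA95
s_2 = Round(s_1, k_1) = 0x95EA

0x95EA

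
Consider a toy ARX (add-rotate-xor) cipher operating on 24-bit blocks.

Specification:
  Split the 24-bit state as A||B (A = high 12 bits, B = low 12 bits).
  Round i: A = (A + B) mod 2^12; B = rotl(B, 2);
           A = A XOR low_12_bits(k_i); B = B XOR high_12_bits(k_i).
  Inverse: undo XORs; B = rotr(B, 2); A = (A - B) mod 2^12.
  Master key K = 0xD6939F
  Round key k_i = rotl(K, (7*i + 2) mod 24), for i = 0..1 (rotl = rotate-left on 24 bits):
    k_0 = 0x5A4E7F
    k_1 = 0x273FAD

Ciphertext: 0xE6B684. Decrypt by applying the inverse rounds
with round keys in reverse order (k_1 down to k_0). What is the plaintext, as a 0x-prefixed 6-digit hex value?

s_0 = ciphertext = 0xE6B684
s_1 = InvRound(s_0, k_1) = 0x489D3D
s_2 = InvRound(s_1, k_0) = 0x4D0626

0x4D0626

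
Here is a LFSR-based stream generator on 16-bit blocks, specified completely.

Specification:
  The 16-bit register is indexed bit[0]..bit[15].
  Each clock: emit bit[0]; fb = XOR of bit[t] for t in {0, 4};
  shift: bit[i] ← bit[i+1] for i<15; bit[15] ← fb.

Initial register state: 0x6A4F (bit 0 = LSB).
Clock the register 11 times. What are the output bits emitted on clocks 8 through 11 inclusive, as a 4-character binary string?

0010

reg_0 = 0x6A4F
clock 1: out=1, reg = 0xB527
clock 2: out=1, reg = 0xDA93
clock 3: out=1, reg = 0x6D49
clock 4: out=1, reg = 0xB6A4
clock 5: out=0, reg = 0x5B52
clock 6: out=0, reg = 0xADA9
clock 7: out=1, reg = 0xD6D4
clock 8: out=0, reg = 0xEB6A
clock 9: out=0, reg = 0x75B5
clock 10: out=1, reg = 0x3ADA
clock 11: out=0, reg = 0x9D6D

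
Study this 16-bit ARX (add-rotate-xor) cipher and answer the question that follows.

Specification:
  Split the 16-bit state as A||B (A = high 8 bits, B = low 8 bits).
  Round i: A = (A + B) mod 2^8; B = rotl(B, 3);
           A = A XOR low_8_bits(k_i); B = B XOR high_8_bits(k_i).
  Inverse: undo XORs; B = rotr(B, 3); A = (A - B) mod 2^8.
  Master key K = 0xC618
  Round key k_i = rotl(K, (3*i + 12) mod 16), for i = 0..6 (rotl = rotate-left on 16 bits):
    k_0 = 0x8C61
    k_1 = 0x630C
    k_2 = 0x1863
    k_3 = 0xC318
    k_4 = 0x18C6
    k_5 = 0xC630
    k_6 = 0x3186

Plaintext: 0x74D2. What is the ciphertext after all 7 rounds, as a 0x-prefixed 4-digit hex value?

0x2BDE

s_0 = plaintext = 0x74D2
s_1 = Round(s_0, k_0) = 0x271A
s_2 = Round(s_1, k_1) = 0x4DB3
s_3 = Round(s_2, k_2) = 0x6385
s_4 = Round(s_3, k_3) = 0xF0EF
s_5 = Round(s_4, k_4) = 0x1967
s_6 = Round(s_5, k_5) = 0xB0FD
s_7 = Round(s_6, k_6) = 0x2BDE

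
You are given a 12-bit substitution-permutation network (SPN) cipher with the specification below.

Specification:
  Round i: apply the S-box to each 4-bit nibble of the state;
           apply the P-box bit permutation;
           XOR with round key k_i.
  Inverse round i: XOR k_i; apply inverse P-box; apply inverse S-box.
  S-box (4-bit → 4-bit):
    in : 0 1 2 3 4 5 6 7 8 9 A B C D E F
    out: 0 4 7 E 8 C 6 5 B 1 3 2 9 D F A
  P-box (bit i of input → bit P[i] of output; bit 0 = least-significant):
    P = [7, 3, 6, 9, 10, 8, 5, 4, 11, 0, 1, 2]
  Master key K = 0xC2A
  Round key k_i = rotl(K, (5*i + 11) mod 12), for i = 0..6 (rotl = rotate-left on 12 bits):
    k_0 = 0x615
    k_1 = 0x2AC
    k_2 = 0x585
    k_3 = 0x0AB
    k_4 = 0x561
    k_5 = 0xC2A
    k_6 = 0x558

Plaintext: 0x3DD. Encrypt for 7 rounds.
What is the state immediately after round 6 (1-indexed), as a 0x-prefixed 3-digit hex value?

0x931

s_0 = plaintext = 0x3DD
s_1 = Round(s_0, k_0) = 0x0E2
s_2 = Round(s_1, k_1) = 0x754
s_3 = Round(s_2, k_2) = 0xFB7
s_4 = Round(s_3, k_3) = 0x16E
s_5 = Round(s_4, k_4) = 0x68B
s_6 = Round(s_5, k_5) = 0x931
s_7 = Round(s_6, k_6) = 0xC28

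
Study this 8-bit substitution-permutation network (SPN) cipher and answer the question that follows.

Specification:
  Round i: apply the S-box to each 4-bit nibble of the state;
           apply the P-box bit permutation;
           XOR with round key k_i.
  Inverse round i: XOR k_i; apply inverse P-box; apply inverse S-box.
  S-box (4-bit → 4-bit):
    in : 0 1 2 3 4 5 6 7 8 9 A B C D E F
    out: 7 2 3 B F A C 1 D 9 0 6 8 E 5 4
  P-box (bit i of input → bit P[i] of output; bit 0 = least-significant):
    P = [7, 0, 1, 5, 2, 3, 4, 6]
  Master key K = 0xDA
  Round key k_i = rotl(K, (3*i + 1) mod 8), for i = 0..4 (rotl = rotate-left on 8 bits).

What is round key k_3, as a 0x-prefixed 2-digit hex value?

0x6B

K = 0xDA
k_0 = rotl(K, (3*0+1) mod 8) = rotl(K, 1) = 0xB5
k_1 = rotl(K, (3*1+1) mod 8) = rotl(K, 4) = 0xAD
k_2 = rotl(K, (3*2+1) mod 8) = rotl(K, 7) = 0x6D
k_3 = rotl(K, (3*3+1) mod 8) = rotl(K, 2) = 0x6B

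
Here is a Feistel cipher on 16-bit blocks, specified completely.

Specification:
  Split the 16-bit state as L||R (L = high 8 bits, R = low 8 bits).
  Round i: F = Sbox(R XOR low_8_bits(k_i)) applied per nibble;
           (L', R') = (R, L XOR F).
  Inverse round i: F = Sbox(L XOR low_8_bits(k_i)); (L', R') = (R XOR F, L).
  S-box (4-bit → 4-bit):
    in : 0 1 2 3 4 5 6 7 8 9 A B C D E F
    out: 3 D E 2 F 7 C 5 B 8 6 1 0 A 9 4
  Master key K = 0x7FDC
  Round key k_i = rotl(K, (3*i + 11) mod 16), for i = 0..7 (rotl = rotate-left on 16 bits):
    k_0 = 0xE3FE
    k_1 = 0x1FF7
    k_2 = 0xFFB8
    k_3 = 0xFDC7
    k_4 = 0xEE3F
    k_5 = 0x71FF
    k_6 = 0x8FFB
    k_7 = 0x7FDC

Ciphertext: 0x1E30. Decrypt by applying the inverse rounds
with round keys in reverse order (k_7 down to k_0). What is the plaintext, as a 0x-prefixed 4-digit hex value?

s_0 = ciphertext = 0x1E30
s_1 = InvRound(s_0, k_7) = 0x3E1E
s_2 = InvRound(s_1, k_6) = 0x193E
s_3 = InvRound(s_2, k_5) = 0xA219
s_4 = InvRound(s_3, k_4) = 0x93A2
s_5 = InvRound(s_4, k_3) = 0xDD93
s_6 = InvRound(s_5, k_2) = 0x54DD
s_7 = InvRound(s_6, k_1) = 0xBF54
s_8 = InvRound(s_7, k_0) = 0xA9BF

0xA9BF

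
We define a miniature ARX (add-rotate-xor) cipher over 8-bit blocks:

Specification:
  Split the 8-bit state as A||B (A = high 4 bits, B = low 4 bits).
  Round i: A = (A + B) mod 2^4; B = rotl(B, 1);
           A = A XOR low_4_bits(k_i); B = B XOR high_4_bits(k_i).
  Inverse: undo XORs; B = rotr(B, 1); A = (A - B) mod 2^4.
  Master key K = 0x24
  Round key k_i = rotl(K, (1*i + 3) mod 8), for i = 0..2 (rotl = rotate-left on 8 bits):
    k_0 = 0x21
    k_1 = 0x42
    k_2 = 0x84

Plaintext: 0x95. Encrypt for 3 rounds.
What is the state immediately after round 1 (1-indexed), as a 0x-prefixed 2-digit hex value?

0xF8

s_0 = plaintext = 0x95
s_1 = Round(s_0, k_0) = 0xF8
s_2 = Round(s_1, k_1) = 0x55
s_3 = Round(s_2, k_2) = 0xE2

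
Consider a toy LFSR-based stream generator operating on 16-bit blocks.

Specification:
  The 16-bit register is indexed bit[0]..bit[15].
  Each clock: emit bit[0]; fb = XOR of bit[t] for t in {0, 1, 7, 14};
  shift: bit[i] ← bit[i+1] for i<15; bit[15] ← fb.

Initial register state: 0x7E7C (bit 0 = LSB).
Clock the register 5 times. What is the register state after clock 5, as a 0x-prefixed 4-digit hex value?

0x9BF3

reg_0 = 0x7E7C
clock 1: out=0, reg = 0xBF3E
clock 2: out=0, reg = 0xDF9F
clock 3: out=1, reg = 0x6FCF
clock 4: out=1, reg = 0x37E7
clock 5: out=1, reg = 0x9BF3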